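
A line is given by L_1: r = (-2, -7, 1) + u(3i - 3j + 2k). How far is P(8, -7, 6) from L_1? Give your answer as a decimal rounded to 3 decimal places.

Taking (-2, -7, 1) on L_1 with direction v = (3, -3, 2): w = P − (-2, -7, 1) = (10, 0, 5), and w × v = (15, -5, -30).
Distance = |w × v| / |v| = √1150 / √22 ≈ 7.230.

7.230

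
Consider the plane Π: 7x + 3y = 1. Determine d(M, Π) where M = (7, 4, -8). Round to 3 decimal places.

n·M − d = (7)·(7) + (3)·(4) + (0)·(-8) − 1 = 60; |n| = √58.
Distance = |60| / √58 = 60/√58 ≈ 7.878.

7.878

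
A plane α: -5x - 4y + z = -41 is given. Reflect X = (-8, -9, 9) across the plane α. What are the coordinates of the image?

λ = (n·X − d)/|n|² = (85 − (-41))/42 = 3.
Reflection = X − 2λn = (-8, -9, 9) − 6·(-5, -4, 1) = (22, 15, 3).

(22, 15, 3)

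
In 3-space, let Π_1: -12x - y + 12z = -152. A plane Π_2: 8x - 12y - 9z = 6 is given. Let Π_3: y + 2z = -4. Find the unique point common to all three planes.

Solving the 3×3 linear system -12x - y + 12z = -152, 8x - 12y - 9z = 6, y + 2z = -4 (e.g. by elimination or Cramer's rule, determinant = 292) gives (6, 8, -6).

(6, 8, -6)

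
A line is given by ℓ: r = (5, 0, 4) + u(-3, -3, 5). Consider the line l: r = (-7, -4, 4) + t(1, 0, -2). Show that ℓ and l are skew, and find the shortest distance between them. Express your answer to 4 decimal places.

Common perpendicular direction n = (-3, -3, 5) × (1, 0, -2) = (6, -1, 3).
With w = (-7, -4, 4) − (5, 0, 4) = (-12, -4, 0), w · n = -68.
Since n ≠ 0 the lines are not parallel, and w · n = -68 ≠ 0 so they do not intersect; hence they are skew.
Distance = |w · n| / |n| = |-68| / √46 ≈ 10.0261.

10.0261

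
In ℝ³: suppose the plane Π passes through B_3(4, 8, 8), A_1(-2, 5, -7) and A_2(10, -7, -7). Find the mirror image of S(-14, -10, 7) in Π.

(16, 20, -11)

B_3A_1 = (-6, -3, -15), B_3A_2 = (6, -15, -15); a normal to Π is B_3A_1 × B_3A_2 = (-180, -180, 108).
Using B_3: Π has equation -180x - 180y + 108z = -1296.
λ = (n·S − d)/|n|² = (5076 − (-1296))/76464 = 1/12.
Reflection = S − 2λn = (-14, -10, 7) − (1/6)·(-180, -180, 108) = (16, 20, -11).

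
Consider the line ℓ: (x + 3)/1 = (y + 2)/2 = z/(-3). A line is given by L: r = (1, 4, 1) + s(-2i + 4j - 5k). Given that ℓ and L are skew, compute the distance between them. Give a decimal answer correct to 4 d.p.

ℓ has direction (1, 2, -3) through (-3, -2, 0).
Common perpendicular direction n = (1, 2, -3) × (-2, 4, -5) = (2, 11, 8).
With w = (1, 4, 1) − (-3, -2, 0) = (4, 6, 1), w · n = 82.
Distance = |w · n| / |n| = |82| / √189 ≈ 5.9646.

5.9646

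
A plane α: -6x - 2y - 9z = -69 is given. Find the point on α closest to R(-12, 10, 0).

Foot = R − λn with λ = (n·R − d)/|n|² = (52 − (-69))/121 = 1.
Foot = (-12, 10, 0) − 1·(-6, -2, -9) = (-6, 12, 9).

(-6, 12, 9)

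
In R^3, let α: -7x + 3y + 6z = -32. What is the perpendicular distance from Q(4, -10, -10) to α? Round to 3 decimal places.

8.870

n·Q − d = (-7)·(4) + (3)·(-10) + (6)·(-10) − (-32) = -86; |n| = √94.
Distance = |-86| / √94 = 86/√94 ≈ 8.870.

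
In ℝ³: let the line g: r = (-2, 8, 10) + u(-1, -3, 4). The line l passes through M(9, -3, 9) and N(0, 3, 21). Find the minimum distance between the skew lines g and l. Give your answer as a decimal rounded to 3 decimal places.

5.003

A direction vector for l is N − M = (-9, 6, 12).
Common perpendicular direction n = (-1, -3, 4) × (-9, 6, 12) = (-60, -24, -33).
With w = (9, -3, 9) − (-2, 8, 10) = (11, -11, -1), w · n = -363.
Distance = |w · n| / |n| = |-363| / √5265 ≈ 5.003.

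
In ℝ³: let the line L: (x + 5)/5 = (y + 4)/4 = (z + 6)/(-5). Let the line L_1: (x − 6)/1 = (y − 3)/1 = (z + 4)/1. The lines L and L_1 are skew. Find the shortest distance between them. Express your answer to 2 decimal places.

2.30

L has direction (5, 4, -5) through (-5, -4, -6).
L_1 has direction (1, 1, 1) through (6, 3, -4).
Common perpendicular direction n = (5, 4, -5) × (1, 1, 1) = (9, -10, 1).
With w = (6, 3, -4) − (-5, -4, -6) = (11, 7, 2), w · n = 31.
Distance = |w · n| / |n| = |31| / √182 ≈ 2.30.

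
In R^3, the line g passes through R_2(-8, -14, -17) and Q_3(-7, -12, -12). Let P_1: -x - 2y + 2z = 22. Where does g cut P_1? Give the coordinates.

A direction vector for g is Q_3 − R_2 = (1, 2, 5).
Substitute r = (-8, -14, -17) + t(1, 2, 5) into the plane: 2 + 5t = 22, so t = 4.
Intersection: (-8, -14, -17) + 4·(1, 2, 5) = (-4, -6, 3).

(-4, -6, 3)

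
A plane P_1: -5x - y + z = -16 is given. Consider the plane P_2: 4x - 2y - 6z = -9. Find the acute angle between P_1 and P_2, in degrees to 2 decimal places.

51.89

cos θ = |n₁·n₂| / (|n₁||n₂|) = |-24| / (√27 · √56).
θ = arccos(0.61721) ≈ 51.89°.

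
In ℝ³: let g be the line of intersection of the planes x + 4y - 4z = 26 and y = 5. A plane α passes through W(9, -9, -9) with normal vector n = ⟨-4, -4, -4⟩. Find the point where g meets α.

Direction of g: (1, 4, -4) × (0, 1, 0) = (4, 0, 1).
A point on g: solving the two plane equations with x = -14 gives (-14, 5, -5).
α: n·r = n·W gives -4x - 4y - 4z = 36.
Substitute r = (-14, 5, -5) + t(4, 0, 1) into the plane: 56 + (-20)t = 36, so t = 1.
Intersection: (-14, 5, -5) + 1·(4, 0, 1) = (-10, 5, -4).

(-10, 5, -4)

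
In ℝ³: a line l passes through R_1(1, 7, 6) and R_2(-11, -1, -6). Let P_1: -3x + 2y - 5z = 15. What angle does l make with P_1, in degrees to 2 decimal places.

43.77

A direction vector for l is R_2 − R_1 = (-12, -8, -12).
sin θ = |n·v| / (|n||v|) = |80| / (√38 · √352) = 0.69171.
θ ≈ 43.77°.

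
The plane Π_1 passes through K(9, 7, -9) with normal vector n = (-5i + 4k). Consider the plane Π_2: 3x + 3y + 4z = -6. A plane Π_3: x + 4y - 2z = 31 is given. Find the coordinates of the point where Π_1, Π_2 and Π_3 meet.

Π_1: n·r = n·K gives -5x + 4z = -81.
Solving the 3×3 linear system -5x + 4z = -81, 3x + 3y + 4z = -6, x + 4y - 2z = 31 (e.g. by elimination or Cramer's rule, determinant = 146) gives (9, 1, -9).

(9, 1, -9)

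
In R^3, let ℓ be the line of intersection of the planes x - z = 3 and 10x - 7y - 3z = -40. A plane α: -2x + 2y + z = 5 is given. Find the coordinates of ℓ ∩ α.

(-6, 1, -9)

Direction of ℓ: (1, 0, -1) × (10, -7, -3) = (-7, -7, -7).
A point on ℓ: solving the two plane equations with x = 10 gives (10, 17, 7).
Substitute r = (10, 17, 7) + t(-7, -7, -7) into the plane: 21 + (-7)t = 5, so t = 16/7.
Intersection: (10, 17, 7) + (16/7)·(-7, -7, -7) = (-6, 1, -9).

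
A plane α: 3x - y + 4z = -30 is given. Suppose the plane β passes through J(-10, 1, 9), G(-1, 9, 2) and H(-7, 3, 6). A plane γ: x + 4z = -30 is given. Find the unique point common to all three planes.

JG = (9, 8, -7), JH = (3, 2, -3); a normal to β is JG × JH = (-10, 6, -6).
Using J: β has equation -10x + 6y - 6z = 52.
Solving the 3×3 linear system 3x - y + 4z = -30, -10x + 6y - 6z = 52, x + 4z = -30 (e.g. by elimination or Cramer's rule, determinant = 14) gives (2, 4, -8).

(2, 4, -8)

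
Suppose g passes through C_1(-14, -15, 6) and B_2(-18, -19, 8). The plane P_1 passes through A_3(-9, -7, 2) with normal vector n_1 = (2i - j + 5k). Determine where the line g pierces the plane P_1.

(-2, -3, 0)

A direction vector for g is B_2 − C_1 = (-4, -4, 2).
P_1: n_1·r = n_1·A_3 gives 2x - y + 5z = -1.
Substitute r = (-14, -15, 6) + t(-4, -4, 2) into the plane: 17 + 6t = -1, so t = -3.
Intersection: (-14, -15, 6) + (-3)·(-4, -4, 2) = (-2, -3, 0).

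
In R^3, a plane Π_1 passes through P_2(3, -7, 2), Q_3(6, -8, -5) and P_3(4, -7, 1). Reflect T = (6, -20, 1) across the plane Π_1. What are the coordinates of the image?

(0, 4, -5)

P_2Q_3 = (3, -1, -7), P_2P_3 = (1, 0, -1); a normal to Π_1 is P_2Q_3 × P_2P_3 = (1, -4, 1).
Using P_2: Π_1 has equation x - 4y + z = 33.
λ = (n·T − d)/|n|² = (87 − 33)/18 = 3.
Reflection = T − 2λn = (6, -20, 1) − 6·(1, -4, 1) = (0, 4, -5).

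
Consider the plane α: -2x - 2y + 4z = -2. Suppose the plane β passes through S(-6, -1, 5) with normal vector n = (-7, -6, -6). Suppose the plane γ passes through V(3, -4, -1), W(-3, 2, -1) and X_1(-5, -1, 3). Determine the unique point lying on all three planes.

(-6, 5, -1)

β: n·r = n·S gives -7x - 6y - 6z = 18.
VW = (-6, 6, 0), VX_1 = (-8, 3, 4); a normal to γ is VW × VX_1 = (24, 24, 30).
Using V: γ has equation 24x + 24y + 30z = -54.
Solving the 3×3 linear system -2x - 2y + 4z = -2, -7x - 6y - 6z = 18, 24x + 24y + 30z = -54 (e.g. by elimination or Cramer's rule, determinant = -156) gives (-6, 5, -1).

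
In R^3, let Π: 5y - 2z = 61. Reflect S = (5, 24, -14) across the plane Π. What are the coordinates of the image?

λ = (n·S − d)/|n|² = (148 − 61)/29 = 3.
Reflection = S − 2λn = (5, 24, -14) − 6·(0, 5, -2) = (5, -6, -2).

(5, -6, -2)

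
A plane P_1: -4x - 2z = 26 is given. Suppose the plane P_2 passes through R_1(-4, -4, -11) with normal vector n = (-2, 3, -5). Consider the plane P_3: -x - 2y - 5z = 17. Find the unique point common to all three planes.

(-4, 6, -5)

P_2: n·r = n·R_1 gives -2x + 3y - 5z = 51.
Solving the 3×3 linear system -4x - 2z = 26, -2x + 3y - 5z = 51, -x - 2y - 5z = 17 (e.g. by elimination or Cramer's rule, determinant = 86) gives (-4, 6, -5).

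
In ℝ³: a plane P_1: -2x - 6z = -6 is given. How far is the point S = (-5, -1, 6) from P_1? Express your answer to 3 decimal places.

3.162

n·S − d = (-2)·(-5) + (0)·(-1) + (-6)·(6) − (-6) = -20; |n| = √40.
Distance = |-20| / √40 = 20/√40 ≈ 3.162.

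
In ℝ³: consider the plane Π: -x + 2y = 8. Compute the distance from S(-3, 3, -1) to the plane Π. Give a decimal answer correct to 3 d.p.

n·S − d = (-1)·(-3) + (2)·(3) + (0)·(-1) − 8 = 1; |n| = √5.
Distance = |1| / √5 = 1/√5 ≈ 0.447.

0.447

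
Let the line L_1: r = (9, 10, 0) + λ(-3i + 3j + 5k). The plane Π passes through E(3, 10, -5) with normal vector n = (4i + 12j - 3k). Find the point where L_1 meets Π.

(12, 7, -5)

Π: n·r = n·E gives 4x + 12y - 3z = 147.
Substitute r = (9, 10, 0) + t(-3, 3, 5) into the plane: 156 + 9t = 147, so t = -1.
Intersection: (9, 10, 0) + (-1)·(-3, 3, 5) = (12, 7, -5).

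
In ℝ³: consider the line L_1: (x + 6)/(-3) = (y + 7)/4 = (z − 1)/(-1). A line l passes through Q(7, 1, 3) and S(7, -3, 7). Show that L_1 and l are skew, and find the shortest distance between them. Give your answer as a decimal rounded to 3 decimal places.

L_1 has direction (-3, 4, -1) through (-6, -7, 1).
A direction vector for l is S − Q = (0, -4, 4).
Common perpendicular direction n = (-3, 4, -1) × (0, -4, 4) = (12, 12, 12).
With w = (7, 1, 3) − (-6, -7, 1) = (13, 8, 2), w · n = 276.
Since n ≠ 0 the lines are not parallel, and w · n = 276 ≠ 0 so they do not intersect; hence they are skew.
Distance = |w · n| / |n| = |276| / √432 ≈ 13.279.

13.279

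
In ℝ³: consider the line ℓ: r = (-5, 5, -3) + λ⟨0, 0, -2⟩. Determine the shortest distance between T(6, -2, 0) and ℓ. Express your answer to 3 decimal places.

Taking (-5, 5, -3) on ℓ with direction v = (0, 0, -2): w = T − (-5, 5, -3) = (11, -7, 3), and w × v = (14, 22, 0).
Distance = |w × v| / |v| = √680 / √4 ≈ 13.038.

13.038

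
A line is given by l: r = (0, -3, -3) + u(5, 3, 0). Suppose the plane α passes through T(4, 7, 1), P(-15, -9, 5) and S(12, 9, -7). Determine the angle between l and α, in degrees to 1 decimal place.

TP = (-19, -16, 4), TS = (8, 2, -8); a normal to α is TP × TS = (120, -120, 90).
Using T: α has equation 120x - 120y + 90z = -270.
sin θ = |n·v| / (|n||v|) = |240| / (√36900 · √34) = 0.21427.
θ ≈ 12.4°.

12.4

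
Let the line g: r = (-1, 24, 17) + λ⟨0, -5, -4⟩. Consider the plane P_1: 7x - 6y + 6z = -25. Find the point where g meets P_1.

(-1, 4, 1)

Substitute r = (-1, 24, 17) + t(0, -5, -4) into the plane: -49 + 6t = -25, so t = 4.
Intersection: (-1, 24, 17) + 4·(0, -5, -4) = (-1, 4, 1).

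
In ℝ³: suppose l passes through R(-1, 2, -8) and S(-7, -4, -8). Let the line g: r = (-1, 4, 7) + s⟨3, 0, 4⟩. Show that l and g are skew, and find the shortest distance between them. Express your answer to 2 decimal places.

8.28

A direction vector for l is S − R = (-6, -6, 0).
Common perpendicular direction n = (-6, -6, 0) × (3, 0, 4) = (-24, 24, 18).
With w = (-1, 4, 7) − (-1, 2, -8) = (0, 2, 15), w · n = 318.
Since n ≠ 0 the lines are not parallel, and w · n = 318 ≠ 0 so they do not intersect; hence they are skew.
Distance = |w · n| / |n| = |318| / √1476 ≈ 8.28.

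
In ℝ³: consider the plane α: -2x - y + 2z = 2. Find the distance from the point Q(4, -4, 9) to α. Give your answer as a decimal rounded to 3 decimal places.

n·Q − d = (-2)·(4) + (-1)·(-4) + (2)·(9) − 2 = 12; |n| = √9.
Distance = |12| / √9 = 12/√9 ≈ 4.000.

4.000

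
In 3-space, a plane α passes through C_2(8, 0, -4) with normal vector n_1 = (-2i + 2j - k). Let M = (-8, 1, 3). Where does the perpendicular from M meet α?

α: n_1·r = n_1·C_2 gives -2x + 2y - z = -12.
Foot = M − λn with λ = (n·M − d)/|n|² = (15 − (-12))/9 = 3.
Foot = (-8, 1, 3) − 3·(-2, 2, -1) = (-2, -5, 6).

(-2, -5, 6)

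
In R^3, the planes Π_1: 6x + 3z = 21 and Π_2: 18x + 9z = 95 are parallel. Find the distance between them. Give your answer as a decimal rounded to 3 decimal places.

Rescale Π_2 by 1/3: 6x + 3z = 95/3. Then distance = |21 − (95/3)| / √45 ≈ 1.590.

1.590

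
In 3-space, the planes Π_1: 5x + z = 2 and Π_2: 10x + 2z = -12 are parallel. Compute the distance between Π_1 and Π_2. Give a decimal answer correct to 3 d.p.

Rescale Π_2 by 1/2: 5x + z = -6. Then distance = |2 − (-6)| / √26 ≈ 1.569.

1.569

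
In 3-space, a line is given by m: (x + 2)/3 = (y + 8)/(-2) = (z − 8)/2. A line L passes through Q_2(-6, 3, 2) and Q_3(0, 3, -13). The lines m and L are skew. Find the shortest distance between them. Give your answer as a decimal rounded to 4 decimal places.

m has direction (3, -2, 2) through (-2, -8, 8).
A direction vector for L is Q_3 − Q_2 = (6, 0, -15).
Common perpendicular direction n = (3, -2, 2) × (6, 0, -15) = (30, 57, 12).
With w = (-6, 3, 2) − (-2, -8, 8) = (-4, 11, -6), w · n = 435.
Distance = |w · n| / |n| = |435| / √4293 ≈ 6.6391.

6.6391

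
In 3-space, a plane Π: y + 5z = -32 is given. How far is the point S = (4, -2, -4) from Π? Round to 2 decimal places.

n·S − d = (0)·(4) + (1)·(-2) + (5)·(-4) − (-32) = 10; |n| = √26.
Distance = |10| / √26 = 10/√26 ≈ 1.96.

1.96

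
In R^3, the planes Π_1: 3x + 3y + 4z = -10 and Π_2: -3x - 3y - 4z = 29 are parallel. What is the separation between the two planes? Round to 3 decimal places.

3.258

Rescale Π_2 by 1/(-1): 3x + 3y + 4z = -29. Then distance = |-10 − (-29)| / √34 ≈ 3.258.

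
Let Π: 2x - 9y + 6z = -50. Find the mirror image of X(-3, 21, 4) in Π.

λ = (n·X − d)/|n|² = (-171 − (-50))/121 = -1.
Reflection = X − 2λn = (-3, 21, 4) − (-2)·(2, -9, 6) = (1, 3, 16).

(1, 3, 16)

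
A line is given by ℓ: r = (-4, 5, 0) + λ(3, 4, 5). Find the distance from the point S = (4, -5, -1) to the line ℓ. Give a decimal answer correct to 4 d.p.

Taking (-4, 5, 0) on ℓ with direction v = (3, 4, 5): w = S − (-4, 5, 0) = (8, -10, -1), and w × v = (-46, -43, 62).
Distance = |w × v| / |v| = √7809 / √50 ≈ 12.4972.

12.4972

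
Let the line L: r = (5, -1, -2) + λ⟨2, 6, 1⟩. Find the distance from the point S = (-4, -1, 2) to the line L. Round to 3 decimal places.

Taking (5, -1, -2) on L with direction v = (2, 6, 1): w = S − (5, -1, -2) = (-9, 0, 4), and w × v = (-24, 17, -54).
Distance = |w × v| / |v| = √3781 / √41 ≈ 9.603.

9.603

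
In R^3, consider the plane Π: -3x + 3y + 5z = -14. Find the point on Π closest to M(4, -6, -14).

(-2, 0, -4)

Foot = M − λn with λ = (n·M − d)/|n|² = (-100 − (-14))/43 = -2.
Foot = (4, -6, -14) − (-2)·(-3, 3, 5) = (-2, 0, -4).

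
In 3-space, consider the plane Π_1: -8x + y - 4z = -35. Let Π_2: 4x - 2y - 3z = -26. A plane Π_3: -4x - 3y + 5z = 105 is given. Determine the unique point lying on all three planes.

Solving the 3×3 linear system -8x + y - 4z = -35, 4x - 2y - 3z = -26, -4x - 3y + 5z = 105 (e.g. by elimination or Cramer's rule, determinant = 224) gives (-3, -11, 12).

(-3, -11, 12)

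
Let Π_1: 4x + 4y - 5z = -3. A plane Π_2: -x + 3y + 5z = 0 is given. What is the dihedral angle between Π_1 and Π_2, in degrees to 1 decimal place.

67.6

cos θ = |n₁·n₂| / (|n₁||n₂|) = |-17| / (√57 · √35).
θ = arccos(0.38061) ≈ 67.6°.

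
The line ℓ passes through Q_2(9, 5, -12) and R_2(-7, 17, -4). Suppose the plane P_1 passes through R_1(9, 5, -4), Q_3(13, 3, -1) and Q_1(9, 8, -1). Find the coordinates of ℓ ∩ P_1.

A direction vector for ℓ is R_2 − Q_2 = (-16, 12, 8).
R_1Q_3 = (4, -2, 3), R_1Q_1 = (0, 3, 3); a normal to P_1 is R_1Q_3 × R_1Q_1 = (-15, -12, 12).
Using R_1: P_1 has equation -15x - 12y + 12z = -243.
Substitute r = (9, 5, -12) + t(-16, 12, 8) into the plane: -339 + 192t = -243, so t = 1/2.
Intersection: (9, 5, -12) + (1/2)·(-16, 12, 8) = (1, 11, -8).

(1, 11, -8)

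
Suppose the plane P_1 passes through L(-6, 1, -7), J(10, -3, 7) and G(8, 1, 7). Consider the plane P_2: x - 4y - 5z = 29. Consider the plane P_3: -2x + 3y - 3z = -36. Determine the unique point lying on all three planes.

LJ = (16, -4, 14), LG = (14, 0, 14); a normal to P_1 is LJ × LG = (-56, -28, 56).
Using L: P_1 has equation -56x - 28y + 56z = -84.
Solving the 3×3 linear system -56x - 28y + 56z = -84, x - 4y - 5z = 29, -2x + 3y - 3z = -36 (e.g. by elimination or Cramer's rule, determinant = -2156) gives (6, -7, 1).

(6, -7, 1)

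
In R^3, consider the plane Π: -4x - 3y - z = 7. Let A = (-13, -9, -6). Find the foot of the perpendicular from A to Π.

(-1, 0, -3)

Foot = A − λn with λ = (n·A − d)/|n|² = (85 − 7)/26 = 3.
Foot = (-13, -9, -6) − 3·(-4, -3, -1) = (-1, 0, -3).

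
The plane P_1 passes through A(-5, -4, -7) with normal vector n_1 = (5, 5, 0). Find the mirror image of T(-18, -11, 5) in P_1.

P_1: n_1·r = n_1·A gives 5x + 5y = -45.
λ = (n·T − d)/|n|² = (-145 − (-45))/50 = -2.
Reflection = T − 2λn = (-18, -11, 5) − (-4)·(5, 5, 0) = (2, 9, 5).

(2, 9, 5)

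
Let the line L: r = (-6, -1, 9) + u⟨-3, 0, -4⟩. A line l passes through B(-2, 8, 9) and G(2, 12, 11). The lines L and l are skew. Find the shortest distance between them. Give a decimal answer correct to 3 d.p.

1.163

A direction vector for l is G − B = (4, 4, 2).
Common perpendicular direction n = (-3, 0, -4) × (4, 4, 2) = (16, -10, -12).
With w = (-2, 8, 9) − (-6, -1, 9) = (4, 9, 0), w · n = -26.
Distance = |w · n| / |n| = |-26| / √500 ≈ 1.163.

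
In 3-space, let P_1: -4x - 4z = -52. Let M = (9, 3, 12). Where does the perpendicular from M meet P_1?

Foot = M − λn with λ = (n·M − d)/|n|² = (-84 − (-52))/32 = -1.
Foot = (9, 3, 12) − (-1)·(-4, 0, -4) = (5, 3, 8).

(5, 3, 8)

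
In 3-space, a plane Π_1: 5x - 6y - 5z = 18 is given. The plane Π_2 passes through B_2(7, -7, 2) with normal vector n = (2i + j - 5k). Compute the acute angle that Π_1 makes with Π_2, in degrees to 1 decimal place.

Π_2: n·r = n·B_2 gives 2x + y - 5z = -3.
cos θ = |n₁·n₂| / (|n₁||n₂|) = |29| / (√86 · √30).
θ = arccos(0.57094) ≈ 55.2°.

55.2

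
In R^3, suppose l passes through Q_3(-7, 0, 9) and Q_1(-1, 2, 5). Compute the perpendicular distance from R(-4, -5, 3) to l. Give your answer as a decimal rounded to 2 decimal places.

A direction vector for l is Q_1 − Q_3 = (6, 2, -4).
Taking (-7, 0, 9) on l with direction v = (6, 2, -4): w = R − (-7, 0, 9) = (3, -5, -6), and w × v = (32, -24, 36).
Distance = |w × v| / |v| = √2896 / √56 ≈ 7.19.

7.19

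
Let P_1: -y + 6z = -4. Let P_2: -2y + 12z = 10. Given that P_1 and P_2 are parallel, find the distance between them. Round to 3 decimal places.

1.480

Rescale P_2 by 1/2: -y + 6z = 5. Then distance = |-4 − 5| / √37 ≈ 1.480.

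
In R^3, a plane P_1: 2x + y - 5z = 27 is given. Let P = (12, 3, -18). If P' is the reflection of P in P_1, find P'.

(0, -3, 12)

λ = (n·P − d)/|n|² = (117 − 27)/30 = 3.
Reflection = P − 2λn = (12, 3, -18) − 6·(2, 1, -5) = (0, -3, 12).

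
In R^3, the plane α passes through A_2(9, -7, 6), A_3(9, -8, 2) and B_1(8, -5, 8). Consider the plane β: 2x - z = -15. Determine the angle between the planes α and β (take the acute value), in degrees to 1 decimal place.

A_2A_3 = (0, -1, -4), A_2B_1 = (-1, 2, 2); a normal to α is A_2A_3 × A_2B_1 = (6, 4, -1).
Using A_2: α has equation 6x + 4y - z = 20.
cos θ = |n₁·n₂| / (|n₁||n₂|) = |13| / (√53 · √5).
θ = arccos(0.79858) ≈ 37.0°.

37.0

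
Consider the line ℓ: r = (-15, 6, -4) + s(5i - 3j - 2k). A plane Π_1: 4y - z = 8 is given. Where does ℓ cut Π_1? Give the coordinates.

(-5, 0, -8)

Substitute r = (-15, 6, -4) + t(5, -3, -2) into the plane: 28 + (-10)t = 8, so t = 2.
Intersection: (-15, 6, -4) + 2·(5, -3, -2) = (-5, 0, -8).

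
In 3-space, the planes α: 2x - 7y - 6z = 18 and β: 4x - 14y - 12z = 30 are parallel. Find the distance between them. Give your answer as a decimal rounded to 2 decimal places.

Rescale β by 1/2: 2x - 7y - 6z = 15. Then distance = |18 − 15| / √89 ≈ 0.32.

0.32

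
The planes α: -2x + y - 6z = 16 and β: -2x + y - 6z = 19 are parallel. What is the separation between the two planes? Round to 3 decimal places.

0.469

Same normal n = (-2, 1, -6) with |n| = √41; distance = |16 − 19| / |n| = 3/√41 ≈ 0.469.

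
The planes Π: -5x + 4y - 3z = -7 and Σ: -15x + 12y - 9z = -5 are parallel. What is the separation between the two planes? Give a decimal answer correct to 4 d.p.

0.7542

Rescale Σ by 1/3: -5x + 4y - 3z = -5/3. Then distance = |-7 − (-5/3)| / √50 ≈ 0.7542.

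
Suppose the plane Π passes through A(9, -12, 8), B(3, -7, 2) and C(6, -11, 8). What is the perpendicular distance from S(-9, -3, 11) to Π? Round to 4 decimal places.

3.8571

AB = (-6, 5, -6), AC = (-3, 1, 0); a normal to Π is AB × AC = (6, 18, 9).
Using A: Π has equation 6x + 18y + 9z = -90.
n·S − d = (6)·(-9) + (18)·(-3) + (9)·(11) − (-90) = 81; |n| = √441.
Distance = |81| / √441 = 81/√441 ≈ 3.8571.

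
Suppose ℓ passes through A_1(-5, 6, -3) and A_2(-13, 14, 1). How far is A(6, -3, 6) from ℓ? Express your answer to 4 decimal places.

13.2749

A direction vector for ℓ is A_2 − A_1 = (-8, 8, 4).
Taking (-5, 6, -3) on ℓ with direction v = (-8, 8, 4): w = A − (-5, 6, -3) = (11, -9, 9), and w × v = (-108, -116, 16).
Distance = |w × v| / |v| = √25376 / √144 ≈ 13.2749.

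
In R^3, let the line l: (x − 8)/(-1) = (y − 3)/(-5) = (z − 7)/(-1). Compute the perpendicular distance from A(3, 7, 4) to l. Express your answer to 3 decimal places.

6.683

l has direction (-1, -5, -1) through (8, 3, 7).
Taking (8, 3, 7) on l with direction v = (-1, -5, -1): w = A − (8, 3, 7) = (-5, 4, -3), and w × v = (-19, -2, 29).
Distance = |w × v| / |v| = √1206 / √27 ≈ 6.683.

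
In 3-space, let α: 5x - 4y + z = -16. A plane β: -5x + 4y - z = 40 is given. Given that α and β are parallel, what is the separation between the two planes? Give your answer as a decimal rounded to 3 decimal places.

Rescale β by 1/(-1): 5x - 4y + z = -40. Then distance = |-16 − (-40)| / √42 ≈ 3.703.

3.703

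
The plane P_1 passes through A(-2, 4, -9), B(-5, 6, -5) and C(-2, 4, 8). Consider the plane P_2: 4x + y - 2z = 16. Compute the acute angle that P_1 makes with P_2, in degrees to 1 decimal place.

AB = (-3, 2, 4), AC = (0, 0, 17); a normal to P_1 is AB × AC = (34, 51, 0).
Using A: P_1 has equation 34x + 51y = 136.
cos θ = |n₁·n₂| / (|n₁||n₂|) = |187| / (√3757 · √21).
θ = arccos(0.66575) ≈ 48.3°.

48.3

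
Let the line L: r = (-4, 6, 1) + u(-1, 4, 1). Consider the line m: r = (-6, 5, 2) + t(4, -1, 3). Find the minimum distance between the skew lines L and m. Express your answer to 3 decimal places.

Common perpendicular direction n = (-1, 4, 1) × (4, -1, 3) = (13, 7, -15).
With w = (-6, 5, 2) − (-4, 6, 1) = (-2, -1, 1), w · n = -48.
Distance = |w · n| / |n| = |-48| / √443 ≈ 2.281.

2.281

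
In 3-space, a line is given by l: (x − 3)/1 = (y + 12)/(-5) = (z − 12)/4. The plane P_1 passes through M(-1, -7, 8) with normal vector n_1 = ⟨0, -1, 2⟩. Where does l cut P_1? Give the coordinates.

l has direction (1, -5, 4) through (3, -12, 12).
P_1: n_1·r = n_1·M gives -y + 2z = 23.
Substitute r = (3, -12, 12) + t(1, -5, 4) into the plane: 36 + 13t = 23, so t = -1.
Intersection: (3, -12, 12) + (-1)·(1, -5, 4) = (2, -7, 8).

(2, -7, 8)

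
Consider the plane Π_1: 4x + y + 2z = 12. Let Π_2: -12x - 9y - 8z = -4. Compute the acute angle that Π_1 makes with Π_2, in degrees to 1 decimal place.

20.4

cos θ = |n₁·n₂| / (|n₁||n₂|) = |-73| / (√21 · √289).
θ = arccos(0.93705) ≈ 20.4°.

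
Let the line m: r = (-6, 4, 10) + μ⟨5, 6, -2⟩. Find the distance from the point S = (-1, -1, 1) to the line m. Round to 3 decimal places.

Taking (-6, 4, 10) on m with direction v = (5, 6, -2): w = S − (-6, 4, 10) = (5, -5, -9), and w × v = (64, -35, 55).
Distance = |w × v| / |v| = √8346 / √65 ≈ 11.331.

11.331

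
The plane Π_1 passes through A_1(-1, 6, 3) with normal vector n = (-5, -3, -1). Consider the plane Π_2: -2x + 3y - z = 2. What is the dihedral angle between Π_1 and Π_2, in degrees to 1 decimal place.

84.8

Π_1: n·r = n·A_1 gives -5x - 3y - z = -16.
cos θ = |n₁·n₂| / (|n₁||n₂|) = |2| / (√35 · √14).
θ = arccos(0.09035) ≈ 84.8°.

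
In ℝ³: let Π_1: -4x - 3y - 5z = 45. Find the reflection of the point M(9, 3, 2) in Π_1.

λ = (n·M − d)/|n|² = (-55 − 45)/50 = -2.
Reflection = M − 2λn = (9, 3, 2) − (-4)·(-4, -3, -5) = (-7, -9, -18).

(-7, -9, -18)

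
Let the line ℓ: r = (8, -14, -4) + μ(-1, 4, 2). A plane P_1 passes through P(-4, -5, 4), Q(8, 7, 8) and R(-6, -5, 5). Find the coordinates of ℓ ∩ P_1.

(5, -2, 2)

PQ = (12, 12, 4), PR = (-2, 0, 1); a normal to P_1 is PQ × PR = (12, -20, 24).
Using P: P_1 has equation 12x - 20y + 24z = 148.
Substitute r = (8, -14, -4) + t(-1, 4, 2) into the plane: 280 + (-44)t = 148, so t = 3.
Intersection: (8, -14, -4) + 3·(-1, 4, 2) = (5, -2, 2).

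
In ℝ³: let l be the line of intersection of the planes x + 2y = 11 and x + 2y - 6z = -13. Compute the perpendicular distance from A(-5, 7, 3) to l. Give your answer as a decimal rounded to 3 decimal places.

Direction of l: (1, 2, 0) × (1, 2, -6) = (-12, 6, 0).
A point on l: solving the two plane equations with x = 1 gives (1, 5, 4).
Taking (1, 5, 4) on l with direction v = (-12, 6, 0): w = A − (1, 5, 4) = (-6, 2, -1), and w × v = (6, 12, -12).
Distance = |w × v| / |v| = √324 / √180 ≈ 1.342.

1.342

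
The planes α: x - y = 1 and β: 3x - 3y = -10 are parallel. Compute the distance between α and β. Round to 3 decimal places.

Rescale β by 1/3: x - y = -10/3. Then distance = |1 − (-10/3)| / √2 ≈ 3.064.

3.064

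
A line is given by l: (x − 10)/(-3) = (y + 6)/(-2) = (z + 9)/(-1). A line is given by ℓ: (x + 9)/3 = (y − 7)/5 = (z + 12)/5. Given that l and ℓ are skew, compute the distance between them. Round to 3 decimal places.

17.582

l has direction (-3, -2, -1) through (10, -6, -9).
ℓ has direction (3, 5, 5) through (-9, 7, -12).
Common perpendicular direction n = (-3, -2, -1) × (3, 5, 5) = (-5, 12, -9).
With w = (-9, 7, -12) − (10, -6, -9) = (-19, 13, -3), w · n = 278.
Distance = |w · n| / |n| = |278| / √250 ≈ 17.582.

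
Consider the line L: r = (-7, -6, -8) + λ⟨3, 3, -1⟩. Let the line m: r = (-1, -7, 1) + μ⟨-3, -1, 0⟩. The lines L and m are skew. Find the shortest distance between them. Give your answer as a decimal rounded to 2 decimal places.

6.63

Common perpendicular direction n = (3, 3, -1) × (-3, -1, 0) = (-1, 3, 6).
With w = (-1, -7, 1) − (-7, -6, -8) = (6, -1, 9), w · n = 45.
Distance = |w · n| / |n| = |45| / √46 ≈ 6.63.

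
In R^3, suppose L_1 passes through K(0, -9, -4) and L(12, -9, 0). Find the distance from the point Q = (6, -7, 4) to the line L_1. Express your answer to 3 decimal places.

A direction vector for L_1 is L − K = (12, 0, 4).
Taking (0, -9, -4) on L_1 with direction v = (12, 0, 4): w = Q − (0, -9, -4) = (6, 2, 8), and w × v = (8, 72, -24).
Distance = |w × v| / |v| = √5824 / √160 ≈ 6.033.

6.033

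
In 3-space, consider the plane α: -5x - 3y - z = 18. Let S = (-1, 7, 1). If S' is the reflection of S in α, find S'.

(-11, 1, -1)

λ = (n·S − d)/|n|² = (-17 − 18)/35 = -1.
Reflection = S − 2λn = (-1, 7, 1) − (-2)·(-5, -3, -1) = (-11, 1, -1).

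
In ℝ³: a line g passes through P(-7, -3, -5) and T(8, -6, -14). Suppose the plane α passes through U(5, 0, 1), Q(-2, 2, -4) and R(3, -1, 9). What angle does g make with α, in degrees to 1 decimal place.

6.3

A direction vector for g is T − P = (15, -3, -9).
UQ = (-7, 2, -5), UR = (-2, -1, 8); a normal to α is UQ × UR = (11, 66, 11).
Using U: α has equation 11x + 66y + 11z = 66.
sin θ = |n·v| / (|n||v|) = |-132| / (√4598 · √315) = 0.10968.
θ ≈ 6.3°.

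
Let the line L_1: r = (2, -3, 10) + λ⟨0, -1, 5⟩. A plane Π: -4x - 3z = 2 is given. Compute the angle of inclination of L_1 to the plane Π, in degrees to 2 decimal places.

36.04

sin θ = |n·v| / (|n||v|) = |-15| / (√25 · √26) = 0.58835.
θ ≈ 36.04°.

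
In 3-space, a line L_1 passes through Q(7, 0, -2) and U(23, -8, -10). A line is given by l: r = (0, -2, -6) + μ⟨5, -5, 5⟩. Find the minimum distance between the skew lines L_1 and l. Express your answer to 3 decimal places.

A direction vector for L_1 is U − Q = (16, -8, -8).
Common perpendicular direction n = (16, -8, -8) × (5, -5, 5) = (-80, -120, -40).
With w = (0, -2, -6) − (7, 0, -2) = (-7, -2, -4), w · n = 960.
Distance = |w · n| / |n| = |960| / √22400 ≈ 6.414.

6.414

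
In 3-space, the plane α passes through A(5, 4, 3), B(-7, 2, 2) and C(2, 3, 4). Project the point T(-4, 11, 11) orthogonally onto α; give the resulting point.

(-2, 1, 7)

AB = (-12, -2, -1), AC = (-3, -1, 1); a normal to α is AB × AC = (-3, 15, 6).
Using A: α has equation -3x + 15y + 6z = 63.
Foot = T − λn with λ = (n·T − d)/|n|² = (243 − 63)/270 = 2/3.
Foot = (-4, 11, 11) − (2/3)·(-3, 15, 6) = (-2, 1, 7).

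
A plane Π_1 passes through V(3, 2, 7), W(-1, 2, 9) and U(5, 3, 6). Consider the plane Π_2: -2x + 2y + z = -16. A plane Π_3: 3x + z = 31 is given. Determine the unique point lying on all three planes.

VW = (-4, 0, 2), VU = (2, 1, -1); a normal to Π_1 is VW × VU = (-2, 0, -4).
Using V: Π_1 has equation -2x - 4z = -34.
Solving the 3×3 linear system -2x - 4z = -34, -2x + 2y + z = -16, 3x + z = 31 (e.g. by elimination or Cramer's rule, determinant = 20) gives (9, -1, 4).

(9, -1, 4)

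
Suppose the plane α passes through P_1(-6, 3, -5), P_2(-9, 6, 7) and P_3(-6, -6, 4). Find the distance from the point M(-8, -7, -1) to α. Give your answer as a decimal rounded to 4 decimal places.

3.0792

P_1P_2 = (-3, 3, 12), P_1P_3 = (0, -9, 9); a normal to α is P_1P_2 × P_1P_3 = (135, 27, 27).
Using P_1: α has equation 135x + 27y + 27z = -864.
n·M − d = (135)·(-8) + (27)·(-7) + (27)·(-1) − (-864) = -432; |n| = √19683.
Distance = |-432| / √19683 = 432/√19683 ≈ 3.0792.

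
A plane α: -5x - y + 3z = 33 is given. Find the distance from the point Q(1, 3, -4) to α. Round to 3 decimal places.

8.959

n·Q − d = (-5)·(1) + (-1)·(3) + (3)·(-4) − 33 = -53; |n| = √35.
Distance = |-53| / √35 = 53/√35 ≈ 8.959.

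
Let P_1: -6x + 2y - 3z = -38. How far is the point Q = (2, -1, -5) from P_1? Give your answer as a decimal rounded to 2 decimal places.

n·Q − d = (-6)·(2) + (2)·(-1) + (-3)·(-5) − (-38) = 39; |n| = √49.
Distance = |39| / √49 = 39/√49 ≈ 5.57.

5.57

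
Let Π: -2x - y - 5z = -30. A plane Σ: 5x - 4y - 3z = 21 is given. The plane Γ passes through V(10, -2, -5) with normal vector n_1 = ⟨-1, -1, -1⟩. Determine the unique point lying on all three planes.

(3, -6, 6)

Γ: n_1·r = n_1·V gives -x - y - z = -3.
Solving the 3×3 linear system -2x - y - 5z = -30, 5x - 4y - 3z = 21, -x - y - z = -3 (e.g. by elimination or Cramer's rule, determinant = 35) gives (3, -6, 6).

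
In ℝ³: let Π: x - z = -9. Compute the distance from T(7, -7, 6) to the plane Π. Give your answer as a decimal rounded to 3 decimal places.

n·T − d = (1)·(7) + (0)·(-7) + (-1)·(6) − (-9) = 10; |n| = √2.
Distance = |10| / √2 = 10/√2 ≈ 7.071.

7.071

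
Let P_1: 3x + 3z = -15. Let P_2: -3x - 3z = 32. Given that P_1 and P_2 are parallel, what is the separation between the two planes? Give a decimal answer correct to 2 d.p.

Rescale P_2 by 1/(-1): 3x + 3z = -32. Then distance = |-15 − (-32)| / √18 ≈ 4.01.

4.01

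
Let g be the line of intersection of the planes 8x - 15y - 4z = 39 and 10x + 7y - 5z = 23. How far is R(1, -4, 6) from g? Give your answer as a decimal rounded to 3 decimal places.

Direction of g: (8, -15, -4) × (10, 7, -5) = (103, 0, 206).
A point on g: solving the two plane equations with x = 1 gives (1, -1, -4).
Taking (1, -1, -4) on g with direction v = (103, 0, 206): w = R − (1, -1, -4) = (0, -3, 10), and w × v = (-618, 1030, 309).
Distance = |w × v| / |v| = √1538305 / √53045 ≈ 5.385.

5.385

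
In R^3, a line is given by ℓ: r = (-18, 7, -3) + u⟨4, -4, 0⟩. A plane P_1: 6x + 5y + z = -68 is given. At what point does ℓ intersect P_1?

Substitute r = (-18, 7, -3) + t(4, -4, 0) into the plane: -76 + 4t = -68, so t = 2.
Intersection: (-18, 7, -3) + 2·(4, -4, 0) = (-10, -1, -3).

(-10, -1, -3)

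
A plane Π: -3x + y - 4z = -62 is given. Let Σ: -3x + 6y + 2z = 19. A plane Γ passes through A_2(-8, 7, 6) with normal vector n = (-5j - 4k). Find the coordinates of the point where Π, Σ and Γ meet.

Γ: n·r = n·A_2 gives -5y - 4z = -59.
Solving the 3×3 linear system -3x + y - 4z = -62, -3x + 6y + 2z = 19, -5y - 4z = -59 (e.g. by elimination or Cramer's rule, determinant = -30) gives (7, 3, 11).

(7, 3, 11)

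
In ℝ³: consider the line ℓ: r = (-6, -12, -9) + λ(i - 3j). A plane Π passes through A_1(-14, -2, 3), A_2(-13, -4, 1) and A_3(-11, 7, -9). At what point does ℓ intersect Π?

A_1A_2 = (1, -2, -2), A_1A_3 = (3, 9, -12); a normal to Π is A_1A_2 × A_1A_3 = (42, 6, 15).
Using A_1: Π has equation 42x + 6y + 15z = -555.
Substitute r = (-6, -12, -9) + t(1, -3, 0) into the plane: -459 + 24t = -555, so t = -4.
Intersection: (-6, -12, -9) + (-4)·(1, -3, 0) = (-10, 0, -9).

(-10, 0, -9)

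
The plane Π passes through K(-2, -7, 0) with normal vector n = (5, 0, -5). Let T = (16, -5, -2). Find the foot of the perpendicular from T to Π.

Π: n·r = n·K gives 5x - 5z = -10.
Foot = T − λn with λ = (n·T − d)/|n|² = (90 − (-10))/50 = 2.
Foot = (16, -5, -2) − 2·(5, 0, -5) = (6, -5, 8).

(6, -5, 8)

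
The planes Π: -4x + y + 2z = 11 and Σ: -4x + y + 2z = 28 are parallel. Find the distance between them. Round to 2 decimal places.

3.71

Same normal n = (-4, 1, 2) with |n| = √21; distance = |11 − 28| / |n| = 17/√21 ≈ 3.71.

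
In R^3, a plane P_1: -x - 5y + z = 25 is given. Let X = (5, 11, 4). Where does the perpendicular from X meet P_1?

Foot = X − λn with λ = (n·X − d)/|n|² = (-56 − 25)/27 = -3.
Foot = (5, 11, 4) − (-3)·(-1, -5, 1) = (2, -4, 7).

(2, -4, 7)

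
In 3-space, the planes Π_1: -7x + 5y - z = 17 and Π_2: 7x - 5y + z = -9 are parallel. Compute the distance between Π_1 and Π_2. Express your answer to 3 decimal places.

0.924

Rescale Π_2 by 1/(-1): -7x + 5y - z = 9. Then distance = |17 − 9| / √75 ≈ 0.924.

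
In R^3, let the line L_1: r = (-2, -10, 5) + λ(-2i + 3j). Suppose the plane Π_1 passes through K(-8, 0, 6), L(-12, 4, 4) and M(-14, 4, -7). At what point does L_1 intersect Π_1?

KL = (-4, 4, -2), KM = (-6, 4, -13); a normal to Π_1 is KL × KM = (-44, -40, 8).
Using K: Π_1 has equation -44x - 40y + 8z = 400.
Substitute r = (-2, -10, 5) + t(-2, 3, 0) into the plane: 528 + (-32)t = 400, so t = 4.
Intersection: (-2, -10, 5) + 4·(-2, 3, 0) = (-10, 2, 5).

(-10, 2, 5)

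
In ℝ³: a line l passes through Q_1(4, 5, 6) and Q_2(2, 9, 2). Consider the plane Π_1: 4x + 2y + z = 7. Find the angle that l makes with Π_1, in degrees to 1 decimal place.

8.4

A direction vector for l is Q_2 − Q_1 = (-2, 4, -4).
sin θ = |n·v| / (|n||v|) = |-4| / (√21 · √36) = 0.14548.
θ ≈ 8.4°.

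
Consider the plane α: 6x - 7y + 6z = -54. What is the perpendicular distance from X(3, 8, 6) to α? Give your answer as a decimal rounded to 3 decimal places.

n·X − d = (6)·(3) + (-7)·(8) + (6)·(6) − (-54) = 52; |n| = √121.
Distance = |52| / √121 = 52/√121 ≈ 4.727.

4.727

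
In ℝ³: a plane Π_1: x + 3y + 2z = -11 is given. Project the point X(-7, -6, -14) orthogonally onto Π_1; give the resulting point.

Foot = X − λn with λ = (n·X − d)/|n|² = (-53 − (-11))/14 = -3.
Foot = (-7, -6, -14) − (-3)·(1, 3, 2) = (-4, 3, -8).

(-4, 3, -8)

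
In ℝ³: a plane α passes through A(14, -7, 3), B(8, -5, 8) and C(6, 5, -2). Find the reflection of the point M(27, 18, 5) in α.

AB = (-6, 2, 5), AC = (-8, 12, -5); a normal to α is AB × AC = (-70, -70, -56).
Using A: α has equation -70x - 70y - 56z = -658.
λ = (n·M − d)/|n|² = (-3430 − (-658))/12936 = -3/14.
Reflection = M − 2λn = (27, 18, 5) − (-3/7)·(-70, -70, -56) = (-3, -12, -19).

(-3, -12, -19)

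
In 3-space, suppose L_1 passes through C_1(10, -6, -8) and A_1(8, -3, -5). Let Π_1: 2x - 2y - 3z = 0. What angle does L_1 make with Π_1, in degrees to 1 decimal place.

79.3

A direction vector for L_1 is A_1 − C_1 = (-2, 3, 3).
sin θ = |n·v| / (|n||v|) = |-19| / (√17 · √22) = 0.98247.
θ ≈ 79.3°.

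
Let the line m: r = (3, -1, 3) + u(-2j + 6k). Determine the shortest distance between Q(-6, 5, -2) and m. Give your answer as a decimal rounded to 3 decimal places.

Taking (3, -1, 3) on m with direction v = (0, -2, 6): w = Q − (3, -1, 3) = (-9, 6, -5), and w × v = (26, 54, 18).
Distance = |w × v| / |v| = √3916 / √40 ≈ 9.894.

9.894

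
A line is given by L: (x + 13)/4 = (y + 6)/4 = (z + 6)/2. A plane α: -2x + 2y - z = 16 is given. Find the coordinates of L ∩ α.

(-5, 2, -2)

L has direction (4, 4, 2) through (-13, -6, -6).
Substitute r = (-13, -6, -6) + t(4, 4, 2) into the plane: 20 + (-2)t = 16, so t = 2.
Intersection: (-13, -6, -6) + 2·(4, 4, 2) = (-5, 2, -2).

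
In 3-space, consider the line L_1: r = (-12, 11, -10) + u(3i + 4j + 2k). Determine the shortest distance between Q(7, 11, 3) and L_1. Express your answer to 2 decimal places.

17.10

Taking (-12, 11, -10) on L_1 with direction v = (3, 4, 2): w = Q − (-12, 11, -10) = (19, 0, 13), and w × v = (-52, 1, 76).
Distance = |w × v| / |v| = √8481 / √29 ≈ 17.10.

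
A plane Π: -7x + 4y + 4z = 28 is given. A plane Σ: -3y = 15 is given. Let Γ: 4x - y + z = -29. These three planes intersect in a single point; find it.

(-8, -5, -2)

Solving the 3×3 linear system -7x + 4y + 4z = 28, -3y = 15, 4x - y + z = -29 (e.g. by elimination or Cramer's rule, determinant = 69) gives (-8, -5, -2).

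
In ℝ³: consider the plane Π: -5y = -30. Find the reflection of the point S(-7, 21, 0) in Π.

(-7, -9, 0)

λ = (n·S − d)/|n|² = (-105 − (-30))/25 = -3.
Reflection = S − 2λn = (-7, 21, 0) − (-6)·(0, -5, 0) = (-7, -9, 0).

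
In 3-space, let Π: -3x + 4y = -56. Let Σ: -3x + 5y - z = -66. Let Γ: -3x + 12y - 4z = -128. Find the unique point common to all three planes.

Solving the 3×3 linear system -3x + 4y = -56, -3x + 5y - z = -66, -3x + 12y - 4z = -128 (e.g. by elimination or Cramer's rule, determinant = -12) gives (8, -8, 2).

(8, -8, 2)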